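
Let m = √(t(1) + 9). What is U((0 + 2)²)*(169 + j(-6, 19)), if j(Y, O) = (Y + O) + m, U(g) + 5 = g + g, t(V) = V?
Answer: 546 + 3*√10 ≈ 555.49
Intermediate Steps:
U(g) = -5 + 2*g (U(g) = -5 + (g + g) = -5 + 2*g)
m = √10 (m = √(1 + 9) = √10 ≈ 3.1623)
j(Y, O) = O + Y + √10 (j(Y, O) = (Y + O) + √10 = (O + Y) + √10 = O + Y + √10)
U((0 + 2)²)*(169 + j(-6, 19)) = (-5 + 2*(0 + 2)²)*(169 + (19 - 6 + √10)) = (-5 + 2*2²)*(169 + (13 + √10)) = (-5 + 2*4)*(182 + √10) = (-5 + 8)*(182 + √10) = 3*(182 + √10) = 546 + 3*√10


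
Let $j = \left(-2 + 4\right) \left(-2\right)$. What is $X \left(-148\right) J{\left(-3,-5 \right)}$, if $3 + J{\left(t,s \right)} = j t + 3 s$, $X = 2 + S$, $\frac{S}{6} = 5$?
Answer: $28416$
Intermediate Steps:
$S = 30$ ($S = 6 \cdot 5 = 30$)
$j = -4$ ($j = 2 \left(-2\right) = -4$)
$X = 32$ ($X = 2 + 30 = 32$)
$J{\left(t,s \right)} = -3 - 4 t + 3 s$ ($J{\left(t,s \right)} = -3 + \left(- 4 t + 3 s\right) = -3 - 4 t + 3 s$)
$X \left(-148\right) J{\left(-3,-5 \right)} = 32 \left(-148\right) \left(-3 - -12 + 3 \left(-5\right)\right) = - 4736 \left(-3 + 12 - 15\right) = \left(-4736\right) \left(-6\right) = 28416$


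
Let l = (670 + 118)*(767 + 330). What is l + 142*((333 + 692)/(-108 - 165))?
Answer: 235845478/273 ≈ 8.6390e+5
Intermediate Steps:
l = 864436 (l = 788*1097 = 864436)
l + 142*((333 + 692)/(-108 - 165)) = 864436 + 142*((333 + 692)/(-108 - 165)) = 864436 + 142*(1025/(-273)) = 864436 + 142*(1025*(-1/273)) = 864436 + 142*(-1025/273) = 864436 - 145550/273 = 235845478/273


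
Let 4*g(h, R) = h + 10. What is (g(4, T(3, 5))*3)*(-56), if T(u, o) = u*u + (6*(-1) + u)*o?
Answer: -588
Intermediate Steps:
T(u, o) = u² + o*(-6 + u) (T(u, o) = u² + (-6 + u)*o = u² + o*(-6 + u))
g(h, R) = 5/2 + h/4 (g(h, R) = (h + 10)/4 = (10 + h)/4 = 5/2 + h/4)
(g(4, T(3, 5))*3)*(-56) = ((5/2 + (¼)*4)*3)*(-56) = ((5/2 + 1)*3)*(-56) = ((7/2)*3)*(-56) = (21/2)*(-56) = -588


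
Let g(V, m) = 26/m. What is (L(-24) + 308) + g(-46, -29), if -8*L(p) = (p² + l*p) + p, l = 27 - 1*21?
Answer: 7427/29 ≈ 256.10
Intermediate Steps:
l = 6 (l = 27 - 21 = 6)
L(p) = -7*p/8 - p²/8 (L(p) = -((p² + 6*p) + p)/8 = -(p² + 7*p)/8 = -7*p/8 - p²/8)
(L(-24) + 308) + g(-46, -29) = (-⅛*(-24)*(7 - 24) + 308) + 26/(-29) = (-⅛*(-24)*(-17) + 308) + 26*(-1/29) = (-51 + 308) - 26/29 = 257 - 26/29 = 7427/29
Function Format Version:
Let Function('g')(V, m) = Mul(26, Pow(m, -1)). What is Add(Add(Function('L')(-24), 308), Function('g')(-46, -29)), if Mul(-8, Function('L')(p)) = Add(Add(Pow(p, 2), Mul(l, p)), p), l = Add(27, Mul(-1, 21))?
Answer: Rational(7427, 29) ≈ 256.10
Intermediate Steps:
l = 6 (l = Add(27, -21) = 6)
Function('L')(p) = Add(Mul(Rational(-7, 8), p), Mul(Rational(-1, 8), Pow(p, 2))) (Function('L')(p) = Mul(Rational(-1, 8), Add(Add(Pow(p, 2), Mul(6, p)), p)) = Mul(Rational(-1, 8), Add(Pow(p, 2), Mul(7, p))) = Add(Mul(Rational(-7, 8), p), Mul(Rational(-1, 8), Pow(p, 2))))
Add(Add(Function('L')(-24), 308), Function('g')(-46, -29)) = Add(Add(Mul(Rational(-1, 8), -24, Add(7, -24)), 308), Mul(26, Pow(-29, -1))) = Add(Add(Mul(Rational(-1, 8), -24, -17), 308), Mul(26, Rational(-1, 29))) = Add(Add(-51, 308), Rational(-26, 29)) = Add(257, Rational(-26, 29)) = Rational(7427, 29)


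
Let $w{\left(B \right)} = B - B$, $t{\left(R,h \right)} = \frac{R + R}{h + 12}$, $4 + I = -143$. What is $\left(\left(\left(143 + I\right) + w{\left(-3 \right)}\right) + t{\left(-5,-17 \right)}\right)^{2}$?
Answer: $4$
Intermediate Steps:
$I = -147$ ($I = -4 - 143 = -147$)
$t{\left(R,h \right)} = \frac{2 R}{12 + h}$
$w{\left(B \right)} = 0$
$\left(\left(\left(143 + I\right) + w{\left(-3 \right)}\right) + t{\left(-5,-17 \right)}\right)^{2} = \left(\left(\left(143 - 147\right) + 0\right) + 2 \left(-5\right) \frac{1}{12 - 17}\right)^{2} = \left(\left(-4 + 0\right) + 2 \left(-5\right) \frac{1}{-5}\right)^{2} = \left(-4 + 2 \left(-5\right) \left(- \frac{1}{5}\right)\right)^{2} = \left(-4 + 2\right)^{2} = \left(-2\right)^{2} = 4$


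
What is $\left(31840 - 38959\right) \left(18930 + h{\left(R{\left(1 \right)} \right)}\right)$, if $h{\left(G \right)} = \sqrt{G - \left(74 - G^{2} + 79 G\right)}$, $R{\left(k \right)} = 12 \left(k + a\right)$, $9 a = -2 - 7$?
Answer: $-134762670 - 7119 i \sqrt{74} \approx -1.3476 \cdot 10^{8} - 61240.0 i$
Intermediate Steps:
$a = -1$ ($a = \frac{-2 - 7}{9} = \frac{1}{9} \left(-9\right) = -1$)
$R{\left(k \right)} = -12 + 12 k$ ($R{\left(k \right)} = 12 \left(k - 1\right) = 12 \left(-1 + k\right) = -12 + 12 k$)
$h{\left(G \right)} = \sqrt{-74 + G^{2} - 78 G}$ ($h{\left(G \right)} = \sqrt{G - \left(74 - G^{2} + 79 G\right)} = \sqrt{-74 + G^{2} - 78 G}$)
$\left(31840 - 38959\right) \left(18930 + h{\left(R{\left(1 \right)} \right)}\right) = \left(31840 - 38959\right) \left(18930 + \sqrt{-74 + \left(-12 + 12 \cdot 1\right)^{2} - 78 \left(-12 + 12 \cdot 1\right)}\right) = - 7119 \left(18930 + \sqrt{-74 + \left(-12 + 12\right)^{2} - 78 \left(-12 + 12\right)}\right) = - 7119 \left(18930 + \sqrt{-74 + 0^{2} - 0}\right) = - 7119 \left(18930 + \sqrt{-74 + 0 + 0}\right) = - 7119 \left(18930 + \sqrt{-74}\right) = - 7119 \left(18930 + i \sqrt{74}\right) = -134762670 - 7119 i \sqrt{74}$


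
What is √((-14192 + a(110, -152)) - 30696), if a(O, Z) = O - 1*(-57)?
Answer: 3*I*√4969 ≈ 211.47*I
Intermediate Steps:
a(O, Z) = 57 + O (a(O, Z) = O + 57 = 57 + O)
√((-14192 + a(110, -152)) - 30696) = √((-14192 + (57 + 110)) - 30696) = √((-14192 + 167) - 30696) = √(-14025 - 30696) = √(-44721) = 3*I*√4969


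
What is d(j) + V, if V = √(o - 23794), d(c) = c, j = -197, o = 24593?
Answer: -197 + √799 ≈ -168.73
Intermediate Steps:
V = √799 (V = √(24593 - 23794) = √799 ≈ 28.267)
d(j) + V = -197 + √799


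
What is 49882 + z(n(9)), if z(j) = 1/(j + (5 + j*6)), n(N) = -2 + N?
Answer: 2693629/54 ≈ 49882.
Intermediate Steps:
z(j) = 1/(5 + 7*j) (z(j) = 1/(j + (5 + 6*j)) = 1/(5 + 7*j))
49882 + z(n(9)) = 49882 + 1/(5 + 7*(-2 + 9)) = 49882 + 1/(5 + 7*7) = 49882 + 1/(5 + 49) = 49882 + 1/54 = 2693629/54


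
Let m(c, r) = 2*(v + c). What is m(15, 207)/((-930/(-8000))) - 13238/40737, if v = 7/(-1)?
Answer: 57800274/420949 ≈ 137.31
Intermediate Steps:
v = -7 (v = 7*(-1) = -7)
m(c, r) = -14 + 2*c (m(c, r) = 2*(-7 + c) = -14 + 2*c)
m(15, 207)/((-930/(-8000))) - 13238/40737 = (-14 + 2*15)/((-930/(-8000))) - 13238/40737 = (-14 + 30)/((-930*(-1/8000))) - 13238*1/40737 = 16/(93/800) - 13238/40737 = 16*(800/93) - 13238/40737 = 12800/93 - 13238/40737 = 57800274/420949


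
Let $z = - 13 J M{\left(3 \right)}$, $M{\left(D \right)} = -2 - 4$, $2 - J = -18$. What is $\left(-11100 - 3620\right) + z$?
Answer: $-13160$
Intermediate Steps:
$J = 20$ ($J = 2 - -18 = 2 + 18 = 20$)
$M{\left(D \right)} = -6$ ($M{\left(D \right)} = -2 - 4 = -6$)
$z = 1560$ ($z = \left(-13\right) 20 \left(-6\right) = \left(-260\right) \left(-6\right) = 1560$)
$\left(-11100 - 3620\right) + z = \left(-11100 - 3620\right) + 1560 = -14720 + 1560 = -13160$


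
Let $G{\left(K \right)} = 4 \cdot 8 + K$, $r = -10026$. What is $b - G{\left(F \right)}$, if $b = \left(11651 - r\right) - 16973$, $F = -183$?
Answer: $4855$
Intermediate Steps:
$b = 4704$ ($b = \left(11651 - -10026\right) - 16973 = \left(11651 + 10026\right) - 16973 = 21677 - 16973 = 4704$)
$G{\left(K \right)} = 32 + K$
$b - G{\left(F \right)} = 4704 - \left(32 - 183\right) = 4704 - -151 = 4704 + 151 = 4855$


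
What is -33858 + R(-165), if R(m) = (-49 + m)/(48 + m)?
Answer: -3961172/117 ≈ -33856.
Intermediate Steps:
R(m) = (-49 + m)/(48 + m)
-33858 + R(-165) = -33858 + (-49 - 165)/(48 - 165) = -33858 - 214/(-117) = -33858 - 1/117*(-214) = -33858 + 214/117 = -3961172/117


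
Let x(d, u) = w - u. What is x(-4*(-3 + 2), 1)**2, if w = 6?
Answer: 25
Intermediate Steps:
x(d, u) = 6 - u
x(-4*(-3 + 2), 1)**2 = (6 - 1*1)**2 = (6 - 1)**2 = 5**2 = 25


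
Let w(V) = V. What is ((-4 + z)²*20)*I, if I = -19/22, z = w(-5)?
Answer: -15390/11 ≈ -1399.1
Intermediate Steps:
z = -5
I = -19/22 (I = -19*1/22 = -19/22 ≈ -0.86364)
((-4 + z)²*20)*I = ((-4 - 5)²*20)*(-19/22) = ((-9)²*20)*(-19/22) = (81*20)*(-19/22) = 1620*(-19/22) = -15390/11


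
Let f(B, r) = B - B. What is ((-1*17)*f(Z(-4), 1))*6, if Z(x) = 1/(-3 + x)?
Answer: 0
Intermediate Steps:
f(B, r) = 0
((-1*17)*f(Z(-4), 1))*6 = (-1*17*0)*6 = -17*0*6 = 0*6 = 0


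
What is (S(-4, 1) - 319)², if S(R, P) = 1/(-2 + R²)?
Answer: 19936225/196 ≈ 1.0172e+5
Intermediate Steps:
(S(-4, 1) - 319)² = (1/(-2 + (-4)²) - 319)² = (1/(-2 + 16) - 319)² = (1/14 - 319)² = (-4465/14)² = 19936225/196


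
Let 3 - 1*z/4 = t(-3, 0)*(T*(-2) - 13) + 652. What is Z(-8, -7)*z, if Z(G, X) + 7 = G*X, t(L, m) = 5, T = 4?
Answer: -106624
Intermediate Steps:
Z(G, X) = -7 + G*X
z = -2176 (z = 12 - 4*(5*(4*(-2) - 13) + 652) = 12 - 4*(5*(-8 - 13) + 652) = 12 - 4*(5*(-21) + 652) = 12 - 4*(-105 + 652) = 12 - 4*547 = 12 - 2188 = -2176)
Z(-8, -7)*z = (-7 - 8*(-7))*(-2176) = (-7 + 56)*(-2176) = 49*(-2176) = -106624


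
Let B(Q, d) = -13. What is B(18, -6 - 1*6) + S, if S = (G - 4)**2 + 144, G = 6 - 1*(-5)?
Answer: 180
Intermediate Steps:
G = 11 (G = 6 + 5 = 11)
S = 193 (S = (11 - 4)**2 + 144 = 7**2 + 144 = 49 + 144 = 193)
B(18, -6 - 1*6) + S = -13 + 193 = 180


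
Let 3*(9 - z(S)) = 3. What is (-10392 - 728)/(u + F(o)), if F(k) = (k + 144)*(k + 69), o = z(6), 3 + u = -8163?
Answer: -5560/1769 ≈ -3.1430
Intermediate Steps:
u = -8166 (u = -3 - 8163 = -8166)
z(S) = 8 (z(S) = 9 - ⅓*3 = 9 - 1 = 8)
o = 8
F(k) = (69 + k)*(144 + k) (F(k) = (144 + k)*(69 + k) = (69 + k)*(144 + k))
(-10392 - 728)/(u + F(o)) = (-10392 - 728)/(-8166 + (9936 + 8² + 213*8)) = -11120/(-8166 + (9936 + 64 + 1704)) = -11120/(-8166 + 11704) = -11120/3538 = -11120*1/3538 = -5560/1769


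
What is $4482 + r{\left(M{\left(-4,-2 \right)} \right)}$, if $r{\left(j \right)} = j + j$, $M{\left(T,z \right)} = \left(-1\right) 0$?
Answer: $4482$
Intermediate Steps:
$M{\left(T,z \right)} = 0$
$r{\left(j \right)} = 2 j$
$4482 + r{\left(M{\left(-4,-2 \right)} \right)} = 4482 + 2 \cdot 0 = 4482 + 0 = 4482$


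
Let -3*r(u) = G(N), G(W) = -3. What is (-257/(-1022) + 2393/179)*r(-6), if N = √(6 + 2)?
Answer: 2491649/182938 ≈ 13.620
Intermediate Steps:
N = 2*√2 (N = √8 = 2*√2 ≈ 2.8284)
r(u) = 1 (r(u) = -⅓*(-3) = 1)
(-257/(-1022) + 2393/179)*r(-6) = (-257/(-1022) + 2393/179)*1 = (-257*(-1/1022) + 2393*(1/179))*1 = (257/1022 + 2393/179)*1 = (2491649/182938)*1 = 2491649/182938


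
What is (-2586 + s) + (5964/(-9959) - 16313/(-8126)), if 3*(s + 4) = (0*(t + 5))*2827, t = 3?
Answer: -209486502357/80926834 ≈ -2588.6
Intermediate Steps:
s = -4 (s = -4 + ((0*(3 + 5))*2827)/3 = -4 + ((0*8)*2827)/3 = -4 + (0*2827)/3 = -4 + (⅓)*0 = -4 + 0 = -4)
(-2586 + s) + (5964/(-9959) - 16313/(-8126)) = (-2586 - 4) + (5964/(-9959) - 16313/(-8126)) = -2590 + (5964*(-1/9959) - 16313*(-1/8126)) = -2590 + (-5964/9959 + 16313/8126) = -2590 + 113997703/80926834 = -209486502357/80926834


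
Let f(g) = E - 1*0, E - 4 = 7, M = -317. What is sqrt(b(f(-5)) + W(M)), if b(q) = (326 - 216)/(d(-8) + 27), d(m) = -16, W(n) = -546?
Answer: 2*I*sqrt(134) ≈ 23.152*I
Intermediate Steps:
E = 11 (E = 4 + 7 = 11)
f(g) = 11 (f(g) = 11 - 1*0 = 11 + 0 = 11)
b(q) = 10 (b(q) = (326 - 216)/(-16 + 27) = 110/11 = 110*(1/11) = 10)
sqrt(b(f(-5)) + W(M)) = sqrt(10 - 546) = sqrt(-536) = 2*I*sqrt(134)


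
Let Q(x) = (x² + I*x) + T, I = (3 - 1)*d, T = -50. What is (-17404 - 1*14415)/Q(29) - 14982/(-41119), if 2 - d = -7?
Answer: -99130315/4153019 ≈ -23.869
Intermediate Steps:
d = 9 (d = 2 - 1*(-7) = 2 + 7 = 9)
I = 18 (I = (3 - 1)*9 = 2*9 = 18)
Q(x) = -50 + x² + 18*x (Q(x) = (x² + 18*x) - 50 = -50 + x² + 18*x)
(-17404 - 1*14415)/Q(29) - 14982/(-41119) = (-17404 - 1*14415)/(-50 + 29² + 18*29) - 14982/(-41119) = (-17404 - 14415)/(-50 + 841 + 522) - 14982*(-1/41119) = -31819/1313 + 14982/41119 = -99130315/4153019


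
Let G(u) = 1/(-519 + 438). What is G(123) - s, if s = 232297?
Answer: -18816058/81 ≈ -2.3230e+5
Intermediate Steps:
G(u) = -1/81 (G(u) = 1/(-81) = -1/81)
G(123) - s = -1/81 - 1*232297 = -1/81 - 232297 = -18816058/81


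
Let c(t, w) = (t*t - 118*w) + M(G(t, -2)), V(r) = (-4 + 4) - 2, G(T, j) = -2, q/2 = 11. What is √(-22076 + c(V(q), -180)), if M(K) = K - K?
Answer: 8*I*√13 ≈ 28.844*I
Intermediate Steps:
q = 22 (q = 2*11 = 22)
M(K) = 0
V(r) = -2 (V(r) = 0 - 2 = -2)
c(t, w) = t² - 118*w (c(t, w) = (t*t - 118*w) + 0 = (t² - 118*w) + 0 = t² - 118*w)
√(-22076 + c(V(q), -180)) = √(-22076 + ((-2)² - 118*(-180))) = √(-22076 + (4 + 21240)) = √(-22076 + 21244) = √(-832) = 8*I*√13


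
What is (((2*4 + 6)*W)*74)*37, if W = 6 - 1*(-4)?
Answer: 383320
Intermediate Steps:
W = 10 (W = 6 + 4 = 10)
(((2*4 + 6)*W)*74)*37 = (((2*4 + 6)*10)*74)*37 = (((8 + 6)*10)*74)*37 = ((14*10)*74)*37 = (140*74)*37 = 10360*37 = 383320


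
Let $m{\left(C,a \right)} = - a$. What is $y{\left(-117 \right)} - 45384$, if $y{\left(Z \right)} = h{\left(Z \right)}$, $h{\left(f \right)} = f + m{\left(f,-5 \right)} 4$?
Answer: $-45481$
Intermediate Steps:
$h{\left(f \right)} = 20 + f$ ($h{\left(f \right)} = f + \left(-1\right) \left(-5\right) 4 = f + 5 \cdot 4 = f + 20 = 20 + f$)
$y{\left(Z \right)} = 20 + Z$
$y{\left(-117 \right)} - 45384 = \left(20 - 117\right) - 45384 = -97 - 45384 = -45481$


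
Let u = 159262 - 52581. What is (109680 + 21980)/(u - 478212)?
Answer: -131660/371531 ≈ -0.35437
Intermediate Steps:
u = 106681
(109680 + 21980)/(u - 478212) = (109680 + 21980)/(106681 - 478212) = 131660/(-371531) = 131660*(-1/371531) = -131660/371531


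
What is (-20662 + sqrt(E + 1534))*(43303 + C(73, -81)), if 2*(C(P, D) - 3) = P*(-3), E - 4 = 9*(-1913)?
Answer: -892526083 + 86393*I*sqrt(15679)/2 ≈ -8.9253e+8 + 5.4089e+6*I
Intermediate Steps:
E = -17213 (E = 4 + 9*(-1913) = 4 - 17217 = -17213)
C(P, D) = 3 - 3*P/2 (C(P, D) = 3 + (P*(-3))/2 = 3 + (-3*P)/2 = 3 - 3*P/2)
(-20662 + sqrt(E + 1534))*(43303 + C(73, -81)) = (-20662 + sqrt(-17213 + 1534))*(43303 + (3 - 3/2*73)) = (-20662 + sqrt(-15679))*(43303 + (3 - 219/2)) = (-20662 + I*sqrt(15679))*(43303 - 213/2) = (-20662 + I*sqrt(15679))*(86393/2) = -892526083 + 86393*I*sqrt(15679)/2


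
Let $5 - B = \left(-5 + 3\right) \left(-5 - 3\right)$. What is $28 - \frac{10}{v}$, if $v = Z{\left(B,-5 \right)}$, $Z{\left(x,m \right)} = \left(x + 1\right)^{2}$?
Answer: $\frac{279}{10} \approx 27.9$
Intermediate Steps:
$B = -11$ ($B = 5 - \left(-5 + 3\right) \left(-5 - 3\right) = 5 - \left(-2\right) \left(-8\right) = 5 - 16 = -11$)
$Z{\left(x,m \right)} = \left(1 + x\right)^{2}$
$v = 100$ ($v = \left(1 - 11\right)^{2} = \left(-10\right)^{2} = 100$)
$28 - \frac{10}{v} = 28 - \frac{10}{100} = 28 - \frac{1}{10} = \frac{279}{10}$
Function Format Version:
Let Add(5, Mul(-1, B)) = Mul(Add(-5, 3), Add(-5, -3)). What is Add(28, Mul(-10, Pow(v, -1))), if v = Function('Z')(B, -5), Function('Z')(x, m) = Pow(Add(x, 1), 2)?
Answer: Rational(279, 10) ≈ 27.900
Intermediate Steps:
B = -11 (B = Add(5, Mul(-1, Mul(Add(-5, 3), Add(-5, -3)))) = Add(5, Mul(-1, Mul(-2, -8))) = Add(5, Mul(-1, 16)) = Add(5, -16) = -11)
Function('Z')(x, m) = Pow(Add(1, x), 2)
v = 100 (v = Pow(Add(1, -11), 2) = Pow(-10, 2) = 100)
Add(28, Mul(-10, Pow(v, -1))) = Add(28, Mul(-10, Pow(100, -1))) = Add(28, Mul(-10, Rational(1, 100))) = Add(28, Rational(-1, 10)) = Rational(279, 10)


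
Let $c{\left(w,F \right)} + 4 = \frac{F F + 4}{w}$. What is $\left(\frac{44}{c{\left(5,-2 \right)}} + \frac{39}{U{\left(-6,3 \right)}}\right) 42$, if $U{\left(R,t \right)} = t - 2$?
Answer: $868$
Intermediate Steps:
$U{\left(R,t \right)} = -2 + t$
$c{\left(w,F \right)} = -4 + \frac{4 + F^{2}}{w}$ ($c{\left(w,F \right)} = -4 + \frac{F F + 4}{w} = -4 + \frac{F^{2} + 4}{w} = -4 + \frac{4 + F^{2}}{w}$)
$\left(\frac{44}{c{\left(5,-2 \right)}} + \frac{39}{U{\left(-6,3 \right)}}\right) 42 = \left(\frac{44}{\frac{1}{5} \left(4 + \left(-2\right)^{2} - 20\right)} + \frac{39}{-2 + 3}\right) 42 = \left(\frac{44}{\frac{1}{5} \left(4 + 4 - 20\right)} + \frac{39}{1}\right) 42 = \left(\frac{44}{\frac{1}{5} \left(-12\right)} + 39 \cdot 1\right) 42 = \left(\frac{44}{- \frac{12}{5}} + 39\right) 42 = \left(44 \left(- \frac{5}{12}\right) + 39\right) 42 = \left(- \frac{55}{3} + 39\right) 42 = \frac{62}{3} \cdot 42 = 868$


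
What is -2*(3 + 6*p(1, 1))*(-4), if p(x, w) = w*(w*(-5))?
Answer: -216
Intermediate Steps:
p(x, w) = -5*w² (p(x, w) = w*(-5*w) = -5*w²)
-2*(3 + 6*p(1, 1))*(-4) = -2*(3 + 6*(-5*1²))*(-4) = -2*(3 + 6*(-5*1))*(-4) = -2*(3 + 6*(-5))*(-4) = -2*(3 - 30)*(-4) = -2*(-27)*(-4) = 54*(-4) = -216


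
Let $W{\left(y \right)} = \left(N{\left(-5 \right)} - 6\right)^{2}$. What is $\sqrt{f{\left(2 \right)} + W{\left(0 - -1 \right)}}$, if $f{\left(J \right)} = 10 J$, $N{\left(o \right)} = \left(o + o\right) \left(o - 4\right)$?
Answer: $2 \sqrt{1769} \approx 84.119$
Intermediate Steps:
$N{\left(o \right)} = 2 o \left(-4 + o\right)$
$W{\left(y \right)} = 7056$ ($W{\left(y \right)} = \left(2 \left(-5\right) \left(-4 - 5\right) - 6\right)^{2} = \left(2 \left(-5\right) \left(-9\right) - 6\right)^{2} = \left(90 - 6\right)^{2} = 84^{2} = 7056$)
$\sqrt{f{\left(2 \right)} + W{\left(0 - -1 \right)}} = \sqrt{10 \cdot 2 + 7056} = \sqrt{20 + 7056} = \sqrt{7076} = 2 \sqrt{1769}$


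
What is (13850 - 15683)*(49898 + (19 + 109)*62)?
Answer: -106009722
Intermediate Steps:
(13850 - 15683)*(49898 + (19 + 109)*62) = -1833*(49898 + 128*62) = -1833*(49898 + 7936) = -1833*57834 = -106009722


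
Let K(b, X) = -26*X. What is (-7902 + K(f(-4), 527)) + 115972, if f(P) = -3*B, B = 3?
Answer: 94368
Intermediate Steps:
f(P) = -9 (f(P) = -3*3 = -9)
(-7902 + K(f(-4), 527)) + 115972 = (-7902 - 26*527) + 115972 = (-7902 - 13702) + 115972 = -21604 + 115972 = 94368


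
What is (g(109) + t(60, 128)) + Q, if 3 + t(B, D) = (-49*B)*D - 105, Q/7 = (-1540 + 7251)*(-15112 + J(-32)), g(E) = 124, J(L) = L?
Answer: -605787992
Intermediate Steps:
Q = -605411688 (Q = 7*((-1540 + 7251)*(-15112 - 32)) = 7*(5711*(-15144)) = 7*(-86487384) = -605411688)
t(B, D) = -108 - 49*B*D (t(B, D) = -3 + ((-49*B)*D - 105) = -3 + (-49*B*D - 105) = -3 + (-105 - 49*B*D) = -108 - 49*B*D)
(g(109) + t(60, 128)) + Q = (124 + (-108 - 49*60*128)) - 605411688 = (124 + (-108 - 376320)) - 605411688 = (124 - 376428) - 605411688 = -376304 - 605411688 = -605787992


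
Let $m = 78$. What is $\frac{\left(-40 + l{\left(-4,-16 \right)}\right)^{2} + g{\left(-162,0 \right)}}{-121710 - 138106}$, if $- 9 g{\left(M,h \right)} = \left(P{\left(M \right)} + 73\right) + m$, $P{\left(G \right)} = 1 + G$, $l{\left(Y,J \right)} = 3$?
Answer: $- \frac{12331}{2338344} \approx -0.0052734$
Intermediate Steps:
$g{\left(M,h \right)} = - \frac{152}{9} - \frac{M}{9}$ ($g{\left(M,h \right)} = - \frac{\left(\left(1 + M\right) + 73\right) + 78}{9} = - \frac{\left(74 + M\right) + 78}{9} = - \frac{152 + M}{9} = - \frac{152}{9} - \frac{M}{9}$)
$\frac{\left(-40 + l{\left(-4,-16 \right)}\right)^{2} + g{\left(-162,0 \right)}}{-121710 - 138106} = \frac{\left(-40 + 3\right)^{2} - - \frac{10}{9}}{-121710 - 138106} = \frac{\left(-37\right)^{2} + \left(- \frac{152}{9} + 18\right)}{-259816} = \left(1369 + \frac{10}{9}\right) \left(- \frac{1}{259816}\right) = \frac{12331}{9} \left(- \frac{1}{259816}\right) = - \frac{12331}{2338344}$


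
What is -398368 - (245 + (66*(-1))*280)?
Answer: -380133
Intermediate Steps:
-398368 - (245 + (66*(-1))*280) = -398368 - (245 - 66*280) = -398368 - (245 - 18480) = -398368 - 1*(-18235) = -398368 + 18235 = -380133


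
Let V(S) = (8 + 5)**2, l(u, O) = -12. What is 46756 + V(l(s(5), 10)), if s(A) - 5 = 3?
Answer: 46925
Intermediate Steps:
s(A) = 8 (s(A) = 5 + 3 = 8)
V(S) = 169 (V(S) = 13**2 = 169)
46756 + V(l(s(5), 10)) = 46756 + 169 = 46925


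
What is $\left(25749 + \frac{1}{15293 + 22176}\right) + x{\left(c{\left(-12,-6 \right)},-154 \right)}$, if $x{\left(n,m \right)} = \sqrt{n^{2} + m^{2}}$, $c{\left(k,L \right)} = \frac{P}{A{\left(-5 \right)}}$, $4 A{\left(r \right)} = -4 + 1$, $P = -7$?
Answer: $\frac{964789282}{37469} + \frac{14 \sqrt{1093}}{3} \approx 25903.0$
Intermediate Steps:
$A{\left(r \right)} = - \frac{3}{4}$ ($A{\left(r \right)} = \frac{-4 + 1}{4} = \frac{1}{4} \left(-3\right) = - \frac{3}{4}$)
$c{\left(k,L \right)} = \frac{28}{3}$ ($c{\left(k,L \right)} = - \frac{7}{- \frac{3}{4}} = \left(-7\right) \left(- \frac{4}{3}\right) = \frac{28}{3}$)
$x{\left(n,m \right)} = \sqrt{m^{2} + n^{2}}$
$\left(25749 + \frac{1}{15293 + 22176}\right) + x{\left(c{\left(-12,-6 \right)},-154 \right)} = \left(25749 + \frac{1}{15293 + 22176}\right) + \sqrt{\left(-154\right)^{2} + \left(\frac{28}{3}\right)^{2}} = \left(25749 + \frac{1}{37469}\right) + \sqrt{23716 + \frac{784}{9}} = \left(25749 + \frac{1}{37469}\right) + \sqrt{\frac{214228}{9}} = \frac{964789282}{37469} + \frac{14 \sqrt{1093}}{3}$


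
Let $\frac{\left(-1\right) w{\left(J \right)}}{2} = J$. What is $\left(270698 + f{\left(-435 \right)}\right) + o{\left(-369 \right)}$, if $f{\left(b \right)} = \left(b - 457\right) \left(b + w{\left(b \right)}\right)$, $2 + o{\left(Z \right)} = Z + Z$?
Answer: $-118062$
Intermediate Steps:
$o{\left(Z \right)} = -2 + 2 Z$ ($o{\left(Z \right)} = -2 + \left(Z + Z\right) = -2 + 2 Z$)
$w{\left(J \right)} = - 2 J$
$f{\left(b \right)} = - b \left(-457 + b\right)$ ($f{\left(b \right)} = \left(b - 457\right) \left(b - 2 b\right) = \left(-457 + b\right) \left(- b\right) = - b \left(-457 + b\right)$)
$\left(270698 + f{\left(-435 \right)}\right) + o{\left(-369 \right)} = \left(270698 - 435 \left(457 - -435\right)\right) + \left(-2 + 2 \left(-369\right)\right) = \left(270698 - 435 \left(457 + 435\right)\right) - 740 = \left(270698 - 388020\right) - 740 = -117322 - 740 = -118062$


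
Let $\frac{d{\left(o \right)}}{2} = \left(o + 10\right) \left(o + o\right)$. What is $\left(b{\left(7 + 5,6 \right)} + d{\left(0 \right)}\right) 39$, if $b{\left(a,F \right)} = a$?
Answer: $468$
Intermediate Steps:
$d{\left(o \right)} = 4 o \left(10 + o\right)$ ($d{\left(o \right)} = 2 \left(o + 10\right) \left(o + o\right) = 2 \left(10 + o\right) 2 o = 2 \cdot 2 o \left(10 + o\right) = 4 o \left(10 + o\right)$)
$\left(b{\left(7 + 5,6 \right)} + d{\left(0 \right)}\right) 39 = \left(\left(7 + 5\right) + 4 \cdot 0 \left(10 + 0\right)\right) 39 = \left(12 + 4 \cdot 0 \cdot 10\right) 39 = \left(12 + 0\right) 39 = 12 \cdot 39 = 468$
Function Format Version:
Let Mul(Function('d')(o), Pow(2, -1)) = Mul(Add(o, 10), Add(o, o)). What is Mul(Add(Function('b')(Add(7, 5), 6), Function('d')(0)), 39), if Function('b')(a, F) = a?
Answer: 468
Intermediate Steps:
Function('d')(o) = Mul(4, o, Add(10, o)) (Function('d')(o) = Mul(2, Mul(Add(o, 10), Add(o, o))) = Mul(2, Mul(Add(10, o), Mul(2, o))) = Mul(2, Mul(2, o, Add(10, o))) = Mul(4, o, Add(10, o)))
Mul(Add(Function('b')(Add(7, 5), 6), Function('d')(0)), 39) = Mul(Add(Add(7, 5), Mul(4, 0, Add(10, 0))), 39) = Mul(Add(12, Mul(4, 0, 10)), 39) = Mul(Add(12, 0), 39) = Mul(12, 39) = 468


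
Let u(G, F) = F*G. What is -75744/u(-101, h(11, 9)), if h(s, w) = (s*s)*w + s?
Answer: 18936/27775 ≈ 0.68176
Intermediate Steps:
h(s, w) = s + w*s² (h(s, w) = s²*w + s = w*s² + s = s + w*s²)
-75744/u(-101, h(11, 9)) = -75744*(-1/(1111*(1 + 11*9))) = -75744*(-1/(1111*(1 + 99))) = -75744/((11*100)*(-101)) = -75744/(1100*(-101)) = -75744/(-111100) = -75744*(-1/111100) = 18936/27775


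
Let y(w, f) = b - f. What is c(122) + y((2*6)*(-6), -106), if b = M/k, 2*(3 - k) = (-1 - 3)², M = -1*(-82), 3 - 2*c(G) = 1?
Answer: 453/5 ≈ 90.600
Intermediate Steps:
c(G) = 1 (c(G) = 3/2 - ½*1 = 3/2 - ½ = 1)
M = 82
k = -5 (k = 3 - (-1 - 3)²/2 = 3 - ½*(-4)² = 3 - ½*16 = 3 - 8 = -5)
b = -82/5 (b = 82/(-5) = 82*(-⅕) = -82/5 ≈ -16.400)
y(w, f) = -82/5 - f
c(122) + y((2*6)*(-6), -106) = 1 + (-82/5 - 1*(-106)) = 1 + (-82/5 + 106) = 1 + 448/5 = 453/5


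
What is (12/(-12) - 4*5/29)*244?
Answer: -11956/29 ≈ -412.28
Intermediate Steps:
(12/(-12) - 4*5/29)*244 = (12*(-1/12) - 20*1/29)*244 = (-1 - 20/29)*244 = -49/29*244 = -11956/29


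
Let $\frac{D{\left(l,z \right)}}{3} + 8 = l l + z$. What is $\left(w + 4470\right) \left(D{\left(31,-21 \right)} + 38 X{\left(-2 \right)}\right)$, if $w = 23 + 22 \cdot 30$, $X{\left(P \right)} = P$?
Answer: $14016160$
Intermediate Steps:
$w = 683$ ($w = 23 + 660 = 683$)
$D{\left(l,z \right)} = -24 + 3 z + 3 l^{2}$ ($D{\left(l,z \right)} = -24 + 3 \left(l l + z\right) = -24 + 3 \left(l^{2} + z\right) = -24 + 3 \left(z + l^{2}\right) = -24 + \left(3 z + 3 l^{2}\right) = -24 + 3 z + 3 l^{2}$)
$\left(w + 4470\right) \left(D{\left(31,-21 \right)} + 38 X{\left(-2 \right)}\right) = \left(683 + 4470\right) \left(\left(-24 + 3 \left(-21\right) + 3 \cdot 31^{2}\right) + 38 \left(-2\right)\right) = 5153 \left(\left(-24 - 63 + 3 \cdot 961\right) - 76\right) = 5153 \left(\left(-24 - 63 + 2883\right) - 76\right) = 5153 \left(2796 - 76\right) = 5153 \cdot 2720 = 14016160$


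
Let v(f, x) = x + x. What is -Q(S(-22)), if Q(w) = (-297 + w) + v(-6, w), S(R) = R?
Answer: 363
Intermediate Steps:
v(f, x) = 2*x
Q(w) = -297 + 3*w (Q(w) = (-297 + w) + 2*w = -297 + 3*w)
-Q(S(-22)) = -(-297 + 3*(-22)) = -(-297 - 66) = -1*(-363) = 363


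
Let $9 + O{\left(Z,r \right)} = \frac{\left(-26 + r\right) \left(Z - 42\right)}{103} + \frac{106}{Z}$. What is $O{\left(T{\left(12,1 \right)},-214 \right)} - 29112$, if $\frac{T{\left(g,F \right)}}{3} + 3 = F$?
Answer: $- \frac{8969288}{309} \approx -29027.0$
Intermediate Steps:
$T{\left(g,F \right)} = -9 + 3 F$
$O{\left(Z,r \right)} = -9 + \frac{106}{Z} + \frac{\left(-42 + Z\right) \left(-26 + r\right)}{103}$ ($O{\left(Z,r \right)} = -9 + \left(\frac{\left(-26 + r\right) \left(Z - 42\right)}{103} + \frac{106}{Z}\right) = -9 + \left(\left(-26 + r\right) \left(-42 + Z\right) \frac{1}{103} + \frac{106}{Z}\right) = -9 + \left(\left(-42 + Z\right) \left(-26 + r\right) \frac{1}{103} + \frac{106}{Z}\right) = -9 + \left(\frac{\left(-42 + Z\right) \left(-26 + r\right)}{103} + \frac{106}{Z}\right) = -9 + \left(\frac{106}{Z} + \frac{\left(-42 + Z\right) \left(-26 + r\right)}{103}\right) = -9 + \frac{106}{Z} + \frac{\left(-42 + Z\right) \left(-26 + r\right)}{103}$)
$O{\left(T{\left(12,1 \right)},-214 \right)} - 29112 = \frac{10918 + \left(-9 + 3 \cdot 1\right) \left(165 - -8988 - 26 \left(-9 + 3 \cdot 1\right) + \left(-9 + 3 \cdot 1\right) \left(-214\right)\right)}{103 \left(-9 + 3 \cdot 1\right)} - 29112 = \frac{10918 + \left(-9 + 3\right) \left(165 + 8988 - 26 \left(-9 + 3\right) + \left(-9 + 3\right) \left(-214\right)\right)}{103 \left(-9 + 3\right)} - 29112 = \frac{10918 - 6 \left(165 + 8988 - -156 - -1284\right)}{103 \left(-6\right)} - 29112 = \frac{1}{103} \left(- \frac{1}{6}\right) \left(10918 - 6 \left(165 + 8988 + 156 + 1284\right)\right) - 29112 = \frac{1}{103} \left(- \frac{1}{6}\right) \left(10918 - 63558\right) - 29112 = \frac{1}{103} \left(- \frac{1}{6}\right) \left(-52640\right) - 29112 = \frac{26320}{309} - 29112 = - \frac{8969288}{309}$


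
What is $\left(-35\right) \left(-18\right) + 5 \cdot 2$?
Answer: $640$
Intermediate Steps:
$\left(-35\right) \left(-18\right) + 5 \cdot 2 = 630 + 10 = 640$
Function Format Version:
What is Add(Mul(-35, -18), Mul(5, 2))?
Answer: 640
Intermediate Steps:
Add(Mul(-35, -18), Mul(5, 2)) = Add(630, 10) = 640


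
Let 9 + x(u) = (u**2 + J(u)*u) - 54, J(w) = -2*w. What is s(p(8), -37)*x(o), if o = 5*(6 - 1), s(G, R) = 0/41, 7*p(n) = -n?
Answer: 0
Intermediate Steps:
p(n) = -n/7 (p(n) = (-n)/7 = -n/7)
s(G, R) = 0 (s(G, R) = 0*(1/41) = 0)
o = 25 (o = 5*5 = 25)
x(u) = -63 - u**2 (x(u) = -9 + ((u**2 + (-2*u)*u) - 54) = -9 + ((u**2 - 2*u**2) - 54) = -9 + (-u**2 - 54) = -9 + (-54 - u**2) = -63 - u**2)
s(p(8), -37)*x(o) = 0*(-63 - 1*25**2) = 0*(-63 - 1*625) = 0*(-63 - 625) = 0*(-688) = 0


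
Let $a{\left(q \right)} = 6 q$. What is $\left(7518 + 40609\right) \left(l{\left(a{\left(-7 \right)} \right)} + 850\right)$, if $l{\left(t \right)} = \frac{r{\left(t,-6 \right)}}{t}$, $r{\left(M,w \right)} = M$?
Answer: $40956077$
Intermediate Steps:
$l{\left(t \right)} = 1$ ($l{\left(t \right)} = \frac{t}{t} = 1$)
$\left(7518 + 40609\right) \left(l{\left(a{\left(-7 \right)} \right)} + 850\right) = \left(7518 + 40609\right) \left(1 + 850\right) = 48127 \cdot 851 = 40956077$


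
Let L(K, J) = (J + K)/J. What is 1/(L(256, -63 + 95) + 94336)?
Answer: 1/94345 ≈ 1.0599e-5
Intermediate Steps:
L(K, J) = (J + K)/J
1/(L(256, -63 + 95) + 94336) = 1/(((-63 + 95) + 256)/(-63 + 95) + 94336) = 1/((32 + 256)/32 + 94336) = 1/((1/32)*288 + 94336) = 1/(9 + 94336) = 1/94345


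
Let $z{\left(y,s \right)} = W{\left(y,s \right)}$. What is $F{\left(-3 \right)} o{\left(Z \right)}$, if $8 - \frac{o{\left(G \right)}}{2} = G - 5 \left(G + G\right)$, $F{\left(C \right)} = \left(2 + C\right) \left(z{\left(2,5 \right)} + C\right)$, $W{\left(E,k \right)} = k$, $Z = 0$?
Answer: $-32$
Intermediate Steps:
$z{\left(y,s \right)} = s$
$F{\left(C \right)} = \left(2 + C\right) \left(5 + C\right)$
$o{\left(G \right)} = 16 + 18 G$ ($o{\left(G \right)} = 16 - 2 \left(G - 5 \left(G + G\right)\right) = 16 - 2 \left(G - 5 \cdot 2 G\right) = 16 - 2 \left(G - 10 G\right) = 16 - 2 \left(- 9 G\right) = 16 + 18 G$)
$F{\left(-3 \right)} o{\left(Z \right)} = \left(10 + \left(-3\right)^{2} + 7 \left(-3\right)\right) \left(16 + 18 \cdot 0\right) = \left(10 + 9 - 21\right) \left(16 + 0\right) = \left(-2\right) 16 = -32$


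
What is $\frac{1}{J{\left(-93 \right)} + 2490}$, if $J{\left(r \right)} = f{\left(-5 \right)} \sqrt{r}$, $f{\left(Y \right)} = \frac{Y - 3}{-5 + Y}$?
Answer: $\frac{10375}{25833998} - \frac{5 i \sqrt{93}}{38750997} \approx 0.0004016 - 1.2443 \cdot 10^{-6} i$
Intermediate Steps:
$f{\left(Y \right)} = \frac{-3 + Y}{-5 + Y}$
$J{\left(r \right)} = \frac{4 \sqrt{r}}{5}$ ($J{\left(r \right)} = \frac{-3 - 5}{-5 - 5} \sqrt{r} = \frac{1}{-10} \left(-8\right) \sqrt{r} = \left(- \frac{1}{10}\right) \left(-8\right) \sqrt{r} = \frac{4 \sqrt{r}}{5}$)
$\frac{1}{J{\left(-93 \right)} + 2490} = \frac{1}{\frac{4 \sqrt{-93}}{5} + 2490} = \frac{1}{\frac{4 i \sqrt{93}}{5} + 2490} = \frac{1}{2490 + \frac{4 i \sqrt{93}}{5}}$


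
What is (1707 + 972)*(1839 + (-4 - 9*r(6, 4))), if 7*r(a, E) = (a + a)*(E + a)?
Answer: 31518435/7 ≈ 4.5026e+6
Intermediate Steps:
r(a, E) = 2*a*(E + a)/7 (r(a, E) = ((a + a)*(E + a))/7 = ((2*a)*(E + a))/7 = (2*a*(E + a))/7 = 2*a*(E + a)/7)
(1707 + 972)*(1839 + (-4 - 9*r(6, 4))) = (1707 + 972)*(1839 + (-4 - 18*6*(4 + 6)/7)) = 2679*(1839 + (-4 - 18*6*10/7)) = 2679*(1839 + (-4 - 9*120/7)) = 2679*(1839 + (-4 - 1080/7)) = 2679*(1839 - 1108/7) = 2679*(11765/7) = 31518435/7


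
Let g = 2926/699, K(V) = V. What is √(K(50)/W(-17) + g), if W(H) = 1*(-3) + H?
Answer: √3295086/1398 ≈ 1.2985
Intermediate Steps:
W(H) = -3 + H
g = 2926/699 (g = 2926*(1/699) = 2926/699 ≈ 4.1860)
√(K(50)/W(-17) + g) = √(50/(-3 - 17) + 2926/699) = √(50/(-20) + 2926/699) = √(50*(-1/20) + 2926/699) = √(-5/2 + 2926/699) = √(2357/1398) = √3295086/1398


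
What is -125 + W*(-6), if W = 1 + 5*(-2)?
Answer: -71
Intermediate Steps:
W = -9 (W = 1 - 10 = -9)
-125 + W*(-6) = -125 - 9*(-6) = -125 + 54 = -71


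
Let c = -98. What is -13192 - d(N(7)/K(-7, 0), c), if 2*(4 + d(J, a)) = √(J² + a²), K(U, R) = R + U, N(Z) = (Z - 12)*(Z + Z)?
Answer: -13188 - √2426 ≈ -13237.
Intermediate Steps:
N(Z) = 2*Z*(-12 + Z) (N(Z) = (-12 + Z)*(2*Z) = 2*Z*(-12 + Z))
d(J, a) = -4 + √(J² + a²)/2
-13192 - d(N(7)/K(-7, 0), c) = -13192 - (-4 + √(((2*7*(-12 + 7))/(0 - 7))² + (-98)²)/2) = -13192 - (-4 + √(((2*7*(-5))/(-7))² + 9604)/2) = -13192 - (-4 + √((-70*(-⅐))² + 9604)/2) = -13192 - (-4 + √(10² + 9604)/2) = -13192 - (-4 + √(100 + 9604)/2) = -13192 - (-4 + √9704/2) = -13192 - (-4 + (2*√2426)/2) = -13192 - (-4 + √2426) = -13192 + (4 - √2426) = -13188 - √2426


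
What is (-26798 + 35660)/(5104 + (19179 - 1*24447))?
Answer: -4431/82 ≈ -54.037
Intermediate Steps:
(-26798 + 35660)/(5104 + (19179 - 1*24447)) = 8862/(5104 + (19179 - 24447)) = 8862/(5104 - 5268) = 8862/(-164) = 8862*(-1/164) = -4431/82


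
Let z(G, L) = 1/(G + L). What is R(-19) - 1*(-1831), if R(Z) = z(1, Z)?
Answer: 32957/18 ≈ 1830.9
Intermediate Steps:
R(Z) = 1/(1 + Z)
R(-19) - 1*(-1831) = 1/(1 - 19) - 1*(-1831) = 1/(-18) + 1831 = -1/18 + 1831 = 32957/18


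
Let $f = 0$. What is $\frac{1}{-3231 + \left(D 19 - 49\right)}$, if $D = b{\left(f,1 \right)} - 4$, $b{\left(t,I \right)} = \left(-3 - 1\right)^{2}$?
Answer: $- \frac{1}{3052} \approx -0.00032765$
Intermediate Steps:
$b{\left(t,I \right)} = 16$ ($b{\left(t,I \right)} = \left(-4\right)^{2} = 16$)
$D = 12$ ($D = 16 - 4 = 12$)
$\frac{1}{-3231 + \left(D 19 - 49\right)} = \frac{1}{-3231 + \left(12 \cdot 19 - 49\right)} = \frac{1}{-3231 + \left(228 - 49\right)} = \frac{1}{-3231 + 179} = \frac{1}{-3052} = - \frac{1}{3052}$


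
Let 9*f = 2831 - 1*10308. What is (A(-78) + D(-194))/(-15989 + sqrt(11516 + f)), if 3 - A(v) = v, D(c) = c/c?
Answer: -5899941/1150368461 - 123*sqrt(96167)/1150368461 ≈ -0.0051619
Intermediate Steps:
D(c) = 1
A(v) = 3 - v
f = -7477/9 (f = (2831 - 1*10308)/9 = (2831 - 10308)/9 = (1/9)*(-7477) = -7477/9 ≈ -830.78)
(A(-78) + D(-194))/(-15989 + sqrt(11516 + f)) = ((3 - 1*(-78)) + 1)/(-15989 + sqrt(11516 - 7477/9)) = ((3 + 78) + 1)/(-15989 + sqrt(96167/9)) = (81 + 1)/(-15989 + sqrt(96167)/3) = 82/(-15989 + sqrt(96167)/3)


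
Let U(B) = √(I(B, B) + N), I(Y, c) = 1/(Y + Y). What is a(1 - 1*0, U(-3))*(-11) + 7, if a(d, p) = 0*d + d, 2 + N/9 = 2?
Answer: -4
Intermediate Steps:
I(Y, c) = 1/(2*Y)
N = 0 (N = -18 + 9*2 = -18 + 18 = 0)
U(B) = √2*√(1/B)/2 (U(B) = √(1/(2*B) + 0) = √(1/(2*B)) = √2*√(1/B)/2)
a(d, p) = d (a(d, p) = 0 + d = d)
a(1 - 1*0, U(-3))*(-11) + 7 = (1 - 1*0)*(-11) + 7 = (1 + 0)*(-11) + 7 = 1*(-11) + 7 = -11 + 7 = -4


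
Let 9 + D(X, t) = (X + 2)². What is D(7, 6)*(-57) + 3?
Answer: -4101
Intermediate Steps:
D(X, t) = -9 + (2 + X)² (D(X, t) = -9 + (X + 2)² = -9 + (2 + X)²)
D(7, 6)*(-57) + 3 = (-9 + (2 + 7)²)*(-57) + 3 = (-9 + 9²)*(-57) + 3 = (-9 + 81)*(-57) + 3 = 72*(-57) + 3 = -4104 + 3 = -4101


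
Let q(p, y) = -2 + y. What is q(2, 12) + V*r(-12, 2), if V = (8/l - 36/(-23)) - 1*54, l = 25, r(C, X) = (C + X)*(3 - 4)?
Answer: -58782/115 ≈ -511.15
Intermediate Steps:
r(C, X) = -C - X (r(C, X) = (C + X)*(-1) = -C - X)
V = -29966/575 (V = (8/25 - 36/(-23)) - 1*54 = (8*(1/25) - 36*(-1/23)) - 54 = (8/25 + 36/23) - 54 = 1084/575 - 54 = -29966/575 ≈ -52.115)
q(2, 12) + V*r(-12, 2) = (-2 + 12) - 29966*(-1*(-12) - 1*2)/575 = 10 - 29966*(12 - 2)/575 = 10 - 29966/575*10 = 10 - 59932/115 = -58782/115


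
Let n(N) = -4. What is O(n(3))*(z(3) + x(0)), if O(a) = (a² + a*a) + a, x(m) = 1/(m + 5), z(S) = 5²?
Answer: 3528/5 ≈ 705.60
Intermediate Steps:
z(S) = 25
x(m) = 1/(5 + m)
O(a) = a + 2*a² (O(a) = (a² + a²) + a = 2*a² + a = a + 2*a²)
O(n(3))*(z(3) + x(0)) = (-4*(1 + 2*(-4)))*(25 + 1/(5 + 0)) = (-4*(1 - 8))*(25 + 1/5) = (-4*(-7))*(25 + ⅕) = 28*(126/5) = 3528/5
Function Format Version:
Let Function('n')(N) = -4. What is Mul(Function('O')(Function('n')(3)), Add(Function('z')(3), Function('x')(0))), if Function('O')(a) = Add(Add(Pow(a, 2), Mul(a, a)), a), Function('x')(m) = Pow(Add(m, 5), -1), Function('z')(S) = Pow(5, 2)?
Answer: Rational(3528, 5) ≈ 705.60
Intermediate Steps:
Function('z')(S) = 25
Function('x')(m) = Pow(Add(5, m), -1)
Function('O')(a) = Add(a, Mul(2, Pow(a, 2))) (Function('O')(a) = Add(Add(Pow(a, 2), Pow(a, 2)), a) = Add(Mul(2, Pow(a, 2)), a) = Add(a, Mul(2, Pow(a, 2))))
Mul(Function('O')(Function('n')(3)), Add(Function('z')(3), Function('x')(0))) = Mul(Mul(-4, Add(1, Mul(2, -4))), Add(25, Pow(Add(5, 0), -1))) = Mul(Mul(-4, Add(1, -8)), Add(25, Pow(5, -1))) = Mul(Mul(-4, -7), Add(25, Rational(1, 5))) = Mul(28, Rational(126, 5)) = Rational(3528, 5)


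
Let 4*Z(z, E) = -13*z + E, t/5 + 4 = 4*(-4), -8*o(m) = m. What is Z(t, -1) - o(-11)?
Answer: 2587/8 ≈ 323.38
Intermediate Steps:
o(m) = -m/8
t = -100 (t = -20 + 5*(4*(-4)) = -20 + 5*(-16) = -20 - 80 = -100)
Z(z, E) = -13*z/4 + E/4 (Z(z, E) = (-13*z + E)/4 = (E - 13*z)/4 = -13*z/4 + E/4)
Z(t, -1) - o(-11) = (-13/4*(-100) + (¼)*(-1)) - (-1)*(-11)/8 = (325 - ¼) - 1*11/8 = 1299/4 - 11/8 = 2587/8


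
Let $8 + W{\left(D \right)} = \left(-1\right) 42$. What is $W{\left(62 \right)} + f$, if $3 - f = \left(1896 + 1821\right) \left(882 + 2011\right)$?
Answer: $-10753328$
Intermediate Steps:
$W{\left(D \right)} = -50$ ($W{\left(D \right)} = -8 - 42 = -50$)
$f = -10753278$ ($f = 3 - \left(1896 + 1821\right) \left(882 + 2011\right) = 3 - 3717 \cdot 2893 = 3 - 10753281 = -10753278$)
$W{\left(62 \right)} + f = -50 - 10753278 = -10753328$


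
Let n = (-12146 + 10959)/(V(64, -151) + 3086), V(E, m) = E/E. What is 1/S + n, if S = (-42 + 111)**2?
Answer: -627580/1633023 ≈ -0.38431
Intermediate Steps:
S = 4761 (S = 69**2 = 4761)
V(E, m) = 1
n = -1187/3087 (n = (-12146 + 10959)/(1 + 3086) = -1187/3087 ≈ -0.38452)
1/S + n = 1/4761 - 1187/3087 = -627580/1633023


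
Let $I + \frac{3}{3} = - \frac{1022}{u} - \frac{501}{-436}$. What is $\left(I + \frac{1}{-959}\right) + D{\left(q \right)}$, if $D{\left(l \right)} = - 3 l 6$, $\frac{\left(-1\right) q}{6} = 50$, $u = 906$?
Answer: $\frac{1022629307683}{189410172} \approx 5399.0$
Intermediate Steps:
$q = -300$ ($q = \left(-6\right) 50 = -300$)
$D{\left(l \right)} = - 18 l$
$I = - \frac{193351}{197508}$ ($I = -1 - \left(- \frac{501}{436} + \frac{511}{453}\right) = -1 - - \frac{4157}{197508} = -1 + \left(- \frac{511}{453} + \frac{501}{436}\right) = -1 + \frac{4157}{197508} = - \frac{193351}{197508} \approx -0.97895$)
$\left(I + \frac{1}{-959}\right) + D{\left(q \right)} = \left(- \frac{193351}{197508} + \frac{1}{-959}\right) - -5400 = \left(- \frac{193351}{197508} - \frac{1}{959}\right) + 5400 = - \frac{185621117}{189410172} + 5400 = \frac{1022629307683}{189410172}$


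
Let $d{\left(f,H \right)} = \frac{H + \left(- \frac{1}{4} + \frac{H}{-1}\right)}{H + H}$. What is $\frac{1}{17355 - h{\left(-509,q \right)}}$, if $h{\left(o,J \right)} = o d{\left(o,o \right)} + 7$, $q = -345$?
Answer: $\frac{8}{138785} \approx 5.7643 \cdot 10^{-5}$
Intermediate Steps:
$d{\left(f,H \right)} = - \frac{1}{8 H}$ ($d{\left(f,H \right)} = \frac{H + \left(\left(-1\right) \frac{1}{4} + H \left(-1\right)\right)}{2 H} = \left(H - \left(\frac{1}{4} + H\right)\right) \frac{1}{2 H} = - \frac{\frac{1}{2} \frac{1}{H}}{4} = - \frac{1}{8 H}$)
$h{\left(o,J \right)} = \frac{55}{8}$ ($h{\left(o,J \right)} = o \left(- \frac{1}{8 o}\right) + 7 = - \frac{1}{8} + 7 = \frac{55}{8}$)
$\frac{1}{17355 - h{\left(-509,q \right)}} = \frac{1}{17355 - \frac{55}{8}} = \frac{1}{\frac{138785}{8}} = \frac{8}{138785}$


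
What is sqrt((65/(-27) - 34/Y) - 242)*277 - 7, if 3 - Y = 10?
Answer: -7 + 1385*I*sqrt(38031)/63 ≈ -7.0 + 4287.2*I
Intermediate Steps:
Y = -7 (Y = 3 - 1*10 = 3 - 10 = -7)
sqrt((65/(-27) - 34/Y) - 242)*277 - 7 = sqrt((65/(-27) - 34/(-7)) - 242)*277 - 7 = sqrt((65*(-1/27) - 34*(-1/7)) - 242)*277 - 7 = sqrt((-65/27 + 34/7) - 242)*277 - 7 = sqrt(463/189 - 242)*277 - 7 = sqrt(-45275/189)*277 - 7 = (5*I*sqrt(38031)/63)*277 - 7 = 1385*I*sqrt(38031)/63 - 7 = -7 + 1385*I*sqrt(38031)/63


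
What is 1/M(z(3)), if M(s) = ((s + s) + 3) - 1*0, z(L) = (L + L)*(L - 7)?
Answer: -1/45 ≈ -0.022222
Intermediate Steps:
z(L) = 2*L*(-7 + L) (z(L) = (2*L)*(-7 + L) = 2*L*(-7 + L))
M(s) = 3 + 2*s (M(s) = (2*s + 3) + 0 = (3 + 2*s) + 0 = 3 + 2*s)
1/M(z(3)) = 1/(3 + 2*(2*3*(-7 + 3))) = 1/(3 + 2*(2*3*(-4))) = 1/(3 + 2*(-24)) = 1/(3 - 48) = 1/(-45) = -1/45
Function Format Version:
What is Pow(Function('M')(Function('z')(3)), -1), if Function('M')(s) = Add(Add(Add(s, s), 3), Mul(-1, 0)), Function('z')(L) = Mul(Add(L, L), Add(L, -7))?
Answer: Rational(-1, 45) ≈ -0.022222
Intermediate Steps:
Function('z')(L) = Mul(2, L, Add(-7, L)) (Function('z')(L) = Mul(Mul(2, L), Add(-7, L)) = Mul(2, L, Add(-7, L)))
Function('M')(s) = Add(3, Mul(2, s)) (Function('M')(s) = Add(Add(Mul(2, s), 3), 0) = Add(Add(3, Mul(2, s)), 0) = Add(3, Mul(2, s)))
Pow(Function('M')(Function('z')(3)), -1) = Pow(Add(3, Mul(2, Mul(2, 3, Add(-7, 3)))), -1) = Pow(Add(3, Mul(2, Mul(2, 3, -4))), -1) = Pow(Add(3, Mul(2, -24)), -1) = Pow(Add(3, -48), -1) = Pow(-45, -1) = Rational(-1, 45)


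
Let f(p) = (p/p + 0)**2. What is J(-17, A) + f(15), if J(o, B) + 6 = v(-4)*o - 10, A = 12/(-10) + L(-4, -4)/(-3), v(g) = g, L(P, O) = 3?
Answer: 53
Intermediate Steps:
A = -11/5 (A = 12/(-10) + 3/(-3) = 12*(-1/10) + 3*(-1/3) = -6/5 - 1 = -11/5 ≈ -2.2000)
J(o, B) = -16 - 4*o (J(o, B) = -6 + (-4*o - 10) = -6 + (-10 - 4*o) = -16 - 4*o)
f(p) = 1 (f(p) = (1 + 0)**2 = 1**2 = 1)
J(-17, A) + f(15) = (-16 - 4*(-17)) + 1 = (-16 + 68) + 1 = 52 + 1 = 53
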